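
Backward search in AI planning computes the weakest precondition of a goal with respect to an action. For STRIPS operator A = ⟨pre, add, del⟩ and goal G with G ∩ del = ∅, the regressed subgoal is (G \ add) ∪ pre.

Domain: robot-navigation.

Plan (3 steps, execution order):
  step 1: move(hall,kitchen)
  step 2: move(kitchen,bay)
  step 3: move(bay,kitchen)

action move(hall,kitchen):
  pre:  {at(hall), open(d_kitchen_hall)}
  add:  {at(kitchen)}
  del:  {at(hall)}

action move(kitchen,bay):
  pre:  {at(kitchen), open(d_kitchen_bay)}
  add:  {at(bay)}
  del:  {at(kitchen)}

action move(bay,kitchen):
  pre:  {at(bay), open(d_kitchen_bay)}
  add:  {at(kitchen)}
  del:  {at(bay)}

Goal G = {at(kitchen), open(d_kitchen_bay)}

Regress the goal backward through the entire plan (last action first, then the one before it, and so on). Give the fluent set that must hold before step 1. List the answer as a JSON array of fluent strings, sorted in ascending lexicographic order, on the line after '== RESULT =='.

Work backward from the goal:
  through step 3 (move(bay,kitchen)): drop {at(kitchen)}, keep {open(d_kitchen_bay)}, require {at(bay), open(d_kitchen_bay)}
    → {at(bay), open(d_kitchen_bay)}
  through step 2 (move(kitchen,bay)): drop {at(bay)}, keep {open(d_kitchen_bay)}, require {at(kitchen), open(d_kitchen_bay)}
    → {at(kitchen), open(d_kitchen_bay)}
  through step 1 (move(hall,kitchen)): drop {at(kitchen)}, keep {open(d_kitchen_bay)}, require {at(hall), open(d_kitchen_hall)}
    → {at(hall), open(d_kitchen_bay), open(d_kitchen_hall)}

== RESULT ==
["at(hall)", "open(d_kitchen_bay)", "open(d_kitchen_hall)"]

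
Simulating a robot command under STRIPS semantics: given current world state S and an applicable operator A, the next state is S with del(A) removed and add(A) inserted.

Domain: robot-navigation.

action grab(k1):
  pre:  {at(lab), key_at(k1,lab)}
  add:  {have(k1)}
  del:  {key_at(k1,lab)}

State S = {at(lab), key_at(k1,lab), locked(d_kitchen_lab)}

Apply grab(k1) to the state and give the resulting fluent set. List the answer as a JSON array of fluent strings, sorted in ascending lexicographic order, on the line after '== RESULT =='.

Compute (S \ del) ∪ add:
  pre ⊆ S: {at(lab), key_at(k1,lab)} ⊆ S  — applicable
  S \ del = {at(lab), locked(d_kitchen_lab)}
  ∪ add   = {at(lab), have(k1), locked(d_kitchen_lab)}

== RESULT ==
["at(lab)", "have(k1)", "locked(d_kitchen_lab)"]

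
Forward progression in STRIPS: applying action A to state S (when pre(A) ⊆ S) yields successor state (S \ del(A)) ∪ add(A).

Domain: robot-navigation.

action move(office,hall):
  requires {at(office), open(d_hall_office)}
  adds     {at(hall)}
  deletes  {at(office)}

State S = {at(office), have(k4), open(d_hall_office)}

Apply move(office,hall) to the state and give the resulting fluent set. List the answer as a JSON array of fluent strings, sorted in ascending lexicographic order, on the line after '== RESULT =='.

Progress:
  pre ⊆ S: {at(office), open(d_hall_office)} ⊆ S  — applicable
  S \ del = {have(k4), open(d_hall_office)}
  ∪ add   = {at(hall), have(k4), open(d_hall_office)}

== RESULT ==
["at(hall)", "have(k4)", "open(d_hall_office)"]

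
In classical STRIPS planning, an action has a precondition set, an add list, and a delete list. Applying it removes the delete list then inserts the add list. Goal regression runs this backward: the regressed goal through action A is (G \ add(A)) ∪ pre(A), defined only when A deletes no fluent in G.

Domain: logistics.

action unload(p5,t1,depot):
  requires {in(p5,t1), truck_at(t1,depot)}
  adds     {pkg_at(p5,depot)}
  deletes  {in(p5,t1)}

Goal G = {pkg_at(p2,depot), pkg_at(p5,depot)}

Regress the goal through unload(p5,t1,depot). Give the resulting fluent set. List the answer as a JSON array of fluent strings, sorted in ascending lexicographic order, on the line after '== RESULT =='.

Regress:
  G ∩ del = {}  (empty — regression defined)
  G \ add = {pkg_at(p2,depot), pkg_at(p5,depot)} \ {pkg_at(p5,depot)} = {pkg_at(p2,depot)}
  ∪ pre   = {pkg_at(p2,depot)} ∪ {in(p5,t1), truck_at(t1,depot)}
          = {in(p5,t1), pkg_at(p2,depot), truck_at(t1,depot)}

== RESULT ==
["in(p5,t1)", "pkg_at(p2,depot)", "truck_at(t1,depot)"]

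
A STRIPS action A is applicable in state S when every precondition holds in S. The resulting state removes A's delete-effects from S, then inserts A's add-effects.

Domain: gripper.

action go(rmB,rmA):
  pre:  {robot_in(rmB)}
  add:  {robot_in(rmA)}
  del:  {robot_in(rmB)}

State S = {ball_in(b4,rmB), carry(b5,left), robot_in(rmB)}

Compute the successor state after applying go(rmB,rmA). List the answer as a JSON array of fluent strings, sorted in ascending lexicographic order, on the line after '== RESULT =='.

Progress:
  pre ⊆ S: {robot_in(rmB)} ⊆ S  — applicable
  S \ del = {ball_in(b4,rmB), carry(b5,left)}
  ∪ add   = {ball_in(b4,rmB), carry(b5,left), robot_in(rmA)}

== RESULT ==
["ball_in(b4,rmB)", "carry(b5,left)", "robot_in(rmA)"]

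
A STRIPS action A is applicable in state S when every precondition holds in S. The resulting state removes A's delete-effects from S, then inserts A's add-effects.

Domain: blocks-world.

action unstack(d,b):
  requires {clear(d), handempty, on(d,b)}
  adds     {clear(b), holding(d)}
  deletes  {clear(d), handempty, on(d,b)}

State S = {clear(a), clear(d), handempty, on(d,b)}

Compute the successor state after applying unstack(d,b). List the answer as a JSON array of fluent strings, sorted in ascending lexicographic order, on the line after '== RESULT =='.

Compute (S \ del) ∪ add:
  pre ⊆ S: {clear(d), handempty, on(d,b)} ⊆ S  — applicable
  S \ del = {clear(a)}
  ∪ add   = {clear(a), clear(b), holding(d)}

== RESULT ==
["clear(a)", "clear(b)", "holding(d)"]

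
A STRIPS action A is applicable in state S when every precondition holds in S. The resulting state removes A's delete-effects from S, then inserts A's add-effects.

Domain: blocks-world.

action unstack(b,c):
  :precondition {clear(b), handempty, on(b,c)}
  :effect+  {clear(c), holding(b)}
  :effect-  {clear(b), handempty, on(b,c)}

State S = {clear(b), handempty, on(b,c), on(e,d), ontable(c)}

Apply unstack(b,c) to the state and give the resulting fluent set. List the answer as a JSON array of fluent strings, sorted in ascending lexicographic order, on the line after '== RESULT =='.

Progress:
  pre ⊆ S: {clear(b), handempty, on(b,c)} ⊆ S  — applicable
  S \ del = {on(e,d), ontable(c)}
  ∪ add   = {clear(c), holding(b), on(e,d), ontable(c)}

== RESULT ==
["clear(c)", "holding(b)", "on(e,d)", "ontable(c)"]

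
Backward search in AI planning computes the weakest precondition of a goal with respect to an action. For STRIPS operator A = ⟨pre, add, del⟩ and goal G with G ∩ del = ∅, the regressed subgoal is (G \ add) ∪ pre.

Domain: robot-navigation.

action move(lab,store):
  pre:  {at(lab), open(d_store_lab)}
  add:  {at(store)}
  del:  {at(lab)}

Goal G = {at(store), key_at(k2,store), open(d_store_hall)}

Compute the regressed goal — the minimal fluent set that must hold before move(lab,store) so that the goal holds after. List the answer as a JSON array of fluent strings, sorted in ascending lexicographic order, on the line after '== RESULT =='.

Regress:
  G ∩ del = {}  (empty — regression defined)
  G \ add = {at(store), key_at(k2,store), open(d_store_hall)} \ {at(store)} = {key_at(k2,store), open(d_store_hall)}
  ∪ pre   = {key_at(k2,store), open(d_store_hall)} ∪ {at(lab), open(d_store_lab)}
          = {at(lab), key_at(k2,store), open(d_store_hall), open(d_store_lab)}

== RESULT ==
["at(lab)", "key_at(k2,store)", "open(d_store_hall)", "open(d_store_lab)"]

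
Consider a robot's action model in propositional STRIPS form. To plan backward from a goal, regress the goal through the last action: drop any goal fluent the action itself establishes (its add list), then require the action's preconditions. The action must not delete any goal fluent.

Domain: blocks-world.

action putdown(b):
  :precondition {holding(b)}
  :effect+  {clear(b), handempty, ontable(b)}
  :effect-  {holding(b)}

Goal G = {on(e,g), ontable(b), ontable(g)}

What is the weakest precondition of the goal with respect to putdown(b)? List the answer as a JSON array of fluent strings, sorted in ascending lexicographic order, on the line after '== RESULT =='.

Compute (G \ add) ∪ pre:
  G ∩ del = {}  (empty — regression defined)
  G \ add = {on(e,g), ontable(b), ontable(g)} \ {clear(b), handempty, ontable(b)} = {on(e,g), ontable(g)}
  ∪ pre   = {on(e,g), ontable(g)} ∪ {holding(b)}
          = {holding(b), on(e,g), ontable(g)}

== RESULT ==
["holding(b)", "on(e,g)", "ontable(g)"]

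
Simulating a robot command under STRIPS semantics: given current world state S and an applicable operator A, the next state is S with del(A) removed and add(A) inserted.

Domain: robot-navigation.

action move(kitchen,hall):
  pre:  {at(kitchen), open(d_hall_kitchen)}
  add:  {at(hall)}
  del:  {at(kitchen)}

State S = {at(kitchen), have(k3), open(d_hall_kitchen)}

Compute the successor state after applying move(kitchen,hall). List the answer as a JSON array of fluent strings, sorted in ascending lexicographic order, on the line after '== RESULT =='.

Compute (S \ del) ∪ add:
  pre ⊆ S: {at(kitchen), open(d_hall_kitchen)} ⊆ S  — applicable
  S \ del = {have(k3), open(d_hall_kitchen)}
  ∪ add   = {at(hall), have(k3), open(d_hall_kitchen)}

== RESULT ==
["at(hall)", "have(k3)", "open(d_hall_kitchen)"]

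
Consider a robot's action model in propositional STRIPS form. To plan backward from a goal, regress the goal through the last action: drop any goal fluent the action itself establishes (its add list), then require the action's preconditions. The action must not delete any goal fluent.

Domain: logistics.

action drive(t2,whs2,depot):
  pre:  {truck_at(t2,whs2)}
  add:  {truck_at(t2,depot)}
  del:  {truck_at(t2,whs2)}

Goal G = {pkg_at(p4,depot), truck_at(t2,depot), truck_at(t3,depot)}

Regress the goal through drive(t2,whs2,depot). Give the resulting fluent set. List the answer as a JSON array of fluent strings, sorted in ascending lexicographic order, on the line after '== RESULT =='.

Compute (G \ add) ∪ pre:
  G ∩ del = {}  (empty — regression defined)
  G \ add = {pkg_at(p4,depot), truck_at(t2,depot), truck_at(t3,depot)} \ {truck_at(t2,depot)} = {pkg_at(p4,depot), truck_at(t3,depot)}
  ∪ pre   = {pkg_at(p4,depot), truck_at(t3,depot)} ∪ {truck_at(t2,whs2)}
          = {pkg_at(p4,depot), truck_at(t2,whs2), truck_at(t3,depot)}

== RESULT ==
["pkg_at(p4,depot)", "truck_at(t2,whs2)", "truck_at(t3,depot)"]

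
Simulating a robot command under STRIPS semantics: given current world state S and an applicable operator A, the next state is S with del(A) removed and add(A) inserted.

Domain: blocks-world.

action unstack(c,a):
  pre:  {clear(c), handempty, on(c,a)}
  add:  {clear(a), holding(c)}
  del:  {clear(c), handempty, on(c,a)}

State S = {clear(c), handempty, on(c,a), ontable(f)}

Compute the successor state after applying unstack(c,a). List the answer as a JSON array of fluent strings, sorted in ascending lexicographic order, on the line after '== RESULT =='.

Compute (S \ del) ∪ add:
  pre ⊆ S: {clear(c), handempty, on(c,a)} ⊆ S  — applicable
  S \ del = {ontable(f)}
  ∪ add   = {clear(a), holding(c), ontable(f)}

== RESULT ==
["clear(a)", "holding(c)", "ontable(f)"]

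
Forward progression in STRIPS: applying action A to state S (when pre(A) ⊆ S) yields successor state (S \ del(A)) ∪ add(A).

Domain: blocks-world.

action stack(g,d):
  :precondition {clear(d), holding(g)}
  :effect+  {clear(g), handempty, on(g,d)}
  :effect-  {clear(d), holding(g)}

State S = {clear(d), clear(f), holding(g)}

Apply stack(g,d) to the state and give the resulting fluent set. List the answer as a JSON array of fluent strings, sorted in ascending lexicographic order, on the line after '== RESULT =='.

Compute (S \ del) ∪ add:
  pre ⊆ S: {clear(d), holding(g)} ⊆ S  — applicable
  S \ del = {clear(f)}
  ∪ add   = {clear(f), clear(g), handempty, on(g,d)}

== RESULT ==
["clear(f)", "clear(g)", "handempty", "on(g,d)"]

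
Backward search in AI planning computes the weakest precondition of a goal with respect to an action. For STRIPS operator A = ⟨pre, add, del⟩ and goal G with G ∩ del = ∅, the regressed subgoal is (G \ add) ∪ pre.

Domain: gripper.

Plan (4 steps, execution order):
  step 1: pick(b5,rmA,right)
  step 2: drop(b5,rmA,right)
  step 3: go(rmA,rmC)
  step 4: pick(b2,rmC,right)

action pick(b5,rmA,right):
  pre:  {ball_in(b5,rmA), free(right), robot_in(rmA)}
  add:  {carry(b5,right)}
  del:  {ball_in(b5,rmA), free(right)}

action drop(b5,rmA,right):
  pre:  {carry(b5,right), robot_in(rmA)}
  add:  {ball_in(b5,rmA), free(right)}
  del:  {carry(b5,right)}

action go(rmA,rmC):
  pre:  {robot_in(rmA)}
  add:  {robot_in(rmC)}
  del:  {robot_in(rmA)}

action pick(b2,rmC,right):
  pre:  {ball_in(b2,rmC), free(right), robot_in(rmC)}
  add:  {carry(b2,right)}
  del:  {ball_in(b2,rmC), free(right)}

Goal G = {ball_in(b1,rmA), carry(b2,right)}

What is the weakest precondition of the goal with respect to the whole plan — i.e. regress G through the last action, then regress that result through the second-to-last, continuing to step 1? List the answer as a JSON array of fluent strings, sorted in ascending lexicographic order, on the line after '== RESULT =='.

Work backward from the goal:
  through step 4 (pick(b2,rmC,right)): drop {carry(b2,right)}, keep {ball_in(b1,rmA)}, require {ball_in(b2,rmC), free(right), robot_in(rmC)}
    → {ball_in(b1,rmA), ball_in(b2,rmC), free(right), robot_in(rmC)}
  through step 3 (go(rmA,rmC)): drop {robot_in(rmC)}, keep {ball_in(b1,rmA), ball_in(b2,rmC), free(right)}, require {robot_in(rmA)}
    → {ball_in(b1,rmA), ball_in(b2,rmC), free(right), robot_in(rmA)}
  through step 2 (drop(b5,rmA,right)): drop {free(right)}, keep {ball_in(b1,rmA), ball_in(b2,rmC), robot_in(rmA)}, require {carry(b5,right), robot_in(rmA)}
    → {ball_in(b1,rmA), ball_in(b2,rmC), carry(b5,right), robot_in(rmA)}
  through step 1 (pick(b5,rmA,right)): drop {carry(b5,right)}, keep {ball_in(b1,rmA), ball_in(b2,rmC), robot_in(rmA)}, require {ball_in(b5,rmA), free(right), robot_in(rmA)}
    → {ball_in(b1,rmA), ball_in(b2,rmC), ball_in(b5,rmA), free(right), robot_in(rmA)}

== RESULT ==
["ball_in(b1,rmA)", "ball_in(b2,rmC)", "ball_in(b5,rmA)", "free(right)", "robot_in(rmA)"]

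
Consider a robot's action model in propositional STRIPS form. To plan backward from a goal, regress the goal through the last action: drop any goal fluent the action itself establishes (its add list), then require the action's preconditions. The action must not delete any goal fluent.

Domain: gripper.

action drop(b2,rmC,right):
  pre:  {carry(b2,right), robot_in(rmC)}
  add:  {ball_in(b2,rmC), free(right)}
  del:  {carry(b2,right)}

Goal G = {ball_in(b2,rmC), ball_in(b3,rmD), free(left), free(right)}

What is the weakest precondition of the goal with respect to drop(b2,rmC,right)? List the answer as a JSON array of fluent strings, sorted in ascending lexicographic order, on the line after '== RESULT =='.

Regress:
  G ∩ del = {}  (empty — regression defined)
  G \ add = {ball_in(b2,rmC), ball_in(b3,rmD), free(left), free(right)} \ {ball_in(b2,rmC), free(right)} = {ball_in(b3,rmD), free(left)}
  ∪ pre   = {ball_in(b3,rmD), free(left)} ∪ {carry(b2,right), robot_in(rmC)}
          = {ball_in(b3,rmD), carry(b2,right), free(left), robot_in(rmC)}

== RESULT ==
["ball_in(b3,rmD)", "carry(b2,right)", "free(left)", "robot_in(rmC)"]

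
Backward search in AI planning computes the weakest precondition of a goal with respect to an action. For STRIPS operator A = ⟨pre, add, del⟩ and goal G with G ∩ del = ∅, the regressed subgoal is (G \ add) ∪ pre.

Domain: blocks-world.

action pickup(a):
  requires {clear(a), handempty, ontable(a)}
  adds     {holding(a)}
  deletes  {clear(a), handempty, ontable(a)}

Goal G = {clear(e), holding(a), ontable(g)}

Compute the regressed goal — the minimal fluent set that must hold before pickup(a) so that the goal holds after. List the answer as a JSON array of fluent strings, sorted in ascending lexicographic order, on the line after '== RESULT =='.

Regress:
  G ∩ del = {}  (empty — regression defined)
  G \ add = {clear(e), holding(a), ontable(g)} \ {holding(a)} = {clear(e), ontable(g)}
  ∪ pre   = {clear(e), ontable(g)} ∪ {clear(a), handempty, ontable(a)}
          = {clear(a), clear(e), handempty, ontable(a), ontable(g)}

== RESULT ==
["clear(a)", "clear(e)", "handempty", "ontable(a)", "ontable(g)"]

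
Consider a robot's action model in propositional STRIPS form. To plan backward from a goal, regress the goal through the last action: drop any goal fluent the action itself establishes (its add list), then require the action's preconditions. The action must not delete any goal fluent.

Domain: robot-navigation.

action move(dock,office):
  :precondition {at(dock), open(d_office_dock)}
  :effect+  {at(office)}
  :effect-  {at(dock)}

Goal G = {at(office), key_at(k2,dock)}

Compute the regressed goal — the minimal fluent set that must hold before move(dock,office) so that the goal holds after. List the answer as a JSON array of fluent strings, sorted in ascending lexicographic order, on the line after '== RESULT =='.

Compute (G \ add) ∪ pre:
  G ∩ del = {}  (empty — regression defined)
  G \ add = {at(office), key_at(k2,dock)} \ {at(office)} = {key_at(k2,dock)}
  ∪ pre   = {key_at(k2,dock)} ∪ {at(dock), open(d_office_dock)}
          = {at(dock), key_at(k2,dock), open(d_office_dock)}

== RESULT ==
["at(dock)", "key_at(k2,dock)", "open(d_office_dock)"]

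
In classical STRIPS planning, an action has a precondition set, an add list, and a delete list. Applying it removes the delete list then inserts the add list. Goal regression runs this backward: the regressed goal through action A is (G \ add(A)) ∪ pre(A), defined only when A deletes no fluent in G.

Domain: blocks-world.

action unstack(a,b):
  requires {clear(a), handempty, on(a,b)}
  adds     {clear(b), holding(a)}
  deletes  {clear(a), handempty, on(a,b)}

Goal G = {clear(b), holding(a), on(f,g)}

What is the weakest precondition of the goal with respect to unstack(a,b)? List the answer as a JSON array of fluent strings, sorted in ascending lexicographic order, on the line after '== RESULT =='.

Compute (G \ add) ∪ pre:
  G ∩ del = {}  (empty — regression defined)
  G \ add = {clear(b), holding(a), on(f,g)} \ {clear(b), holding(a)} = {on(f,g)}
  ∪ pre   = {on(f,g)} ∪ {clear(a), handempty, on(a,b)}
          = {clear(a), handempty, on(a,b), on(f,g)}

== RESULT ==
["clear(a)", "handempty", "on(a,b)", "on(f,g)"]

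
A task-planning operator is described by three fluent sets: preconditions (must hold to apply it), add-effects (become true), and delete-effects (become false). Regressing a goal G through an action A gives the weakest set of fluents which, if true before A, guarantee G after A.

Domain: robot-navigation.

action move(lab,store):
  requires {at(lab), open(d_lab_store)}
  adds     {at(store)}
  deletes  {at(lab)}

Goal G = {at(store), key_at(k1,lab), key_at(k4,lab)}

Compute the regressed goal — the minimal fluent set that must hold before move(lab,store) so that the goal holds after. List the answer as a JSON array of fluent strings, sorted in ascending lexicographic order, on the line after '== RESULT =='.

Regress:
  G ∩ del = {}  (empty — regression defined)
  G \ add = {at(store), key_at(k1,lab), key_at(k4,lab)} \ {at(store)} = {key_at(k1,lab), key_at(k4,lab)}
  ∪ pre   = {key_at(k1,lab), key_at(k4,lab)} ∪ {at(lab), open(d_lab_store)}
          = {at(lab), key_at(k1,lab), key_at(k4,lab), open(d_lab_store)}

== RESULT ==
["at(lab)", "key_at(k1,lab)", "key_at(k4,lab)", "open(d_lab_store)"]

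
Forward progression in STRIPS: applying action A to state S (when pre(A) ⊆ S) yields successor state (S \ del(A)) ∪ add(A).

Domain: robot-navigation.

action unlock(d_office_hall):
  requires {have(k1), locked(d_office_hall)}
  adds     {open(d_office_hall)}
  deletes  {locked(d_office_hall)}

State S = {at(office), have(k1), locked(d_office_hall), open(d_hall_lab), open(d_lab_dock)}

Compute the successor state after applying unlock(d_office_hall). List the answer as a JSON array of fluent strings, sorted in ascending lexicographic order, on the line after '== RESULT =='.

Compute (S \ del) ∪ add:
  pre ⊆ S: {have(k1), locked(d_office_hall)} ⊆ S  — applicable
  S \ del = {at(office), have(k1), open(d_hall_lab), open(d_lab_dock)}
  ∪ add   = {at(office), have(k1), open(d_hall_lab), open(d_lab_dock), open(d_office_hall)}

== RESULT ==
["at(office)", "have(k1)", "open(d_hall_lab)", "open(d_lab_dock)", "open(d_office_hall)"]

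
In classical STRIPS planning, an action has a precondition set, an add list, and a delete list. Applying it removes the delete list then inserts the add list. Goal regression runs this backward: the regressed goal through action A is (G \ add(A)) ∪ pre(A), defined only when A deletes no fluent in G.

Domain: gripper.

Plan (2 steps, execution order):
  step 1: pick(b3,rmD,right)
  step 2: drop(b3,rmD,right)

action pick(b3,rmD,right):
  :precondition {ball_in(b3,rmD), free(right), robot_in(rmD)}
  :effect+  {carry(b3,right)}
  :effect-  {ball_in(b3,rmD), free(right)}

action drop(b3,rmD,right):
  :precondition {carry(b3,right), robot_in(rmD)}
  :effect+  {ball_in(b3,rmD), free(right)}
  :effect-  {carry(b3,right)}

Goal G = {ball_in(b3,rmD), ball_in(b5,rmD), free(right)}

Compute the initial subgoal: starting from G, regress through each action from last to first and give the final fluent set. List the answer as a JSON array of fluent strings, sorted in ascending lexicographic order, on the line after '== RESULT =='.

Regress step by step:
  through step 2 (drop(b3,rmD,right)): drop {ball_in(b3,rmD), free(right)}, keep {ball_in(b5,rmD)}, require {carry(b3,right), robot_in(rmD)}
    → {ball_in(b5,rmD), carry(b3,right), robot_in(rmD)}
  through step 1 (pick(b3,rmD,right)): drop {carry(b3,right)}, keep {ball_in(b5,rmD), robot_in(rmD)}, require {ball_in(b3,rmD), free(right), robot_in(rmD)}
    → {ball_in(b3,rmD), ball_in(b5,rmD), free(right), robot_in(rmD)}

== RESULT ==
["ball_in(b3,rmD)", "ball_in(b5,rmD)", "free(right)", "robot_in(rmD)"]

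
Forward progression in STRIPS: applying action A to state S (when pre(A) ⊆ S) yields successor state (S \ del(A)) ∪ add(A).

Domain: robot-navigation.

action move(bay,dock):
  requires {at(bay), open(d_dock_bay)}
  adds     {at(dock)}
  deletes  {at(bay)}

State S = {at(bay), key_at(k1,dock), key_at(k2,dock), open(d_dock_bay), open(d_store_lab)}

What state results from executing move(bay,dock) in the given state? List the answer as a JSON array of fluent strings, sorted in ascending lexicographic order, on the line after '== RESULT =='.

Progress:
  pre ⊆ S: {at(bay), open(d_dock_bay)} ⊆ S  — applicable
  S \ del = {key_at(k1,dock), key_at(k2,dock), open(d_dock_bay), open(d_store_lab)}
  ∪ add   = {at(dock), key_at(k1,dock), key_at(k2,dock), open(d_dock_bay), open(d_store_lab)}

== RESULT ==
["at(dock)", "key_at(k1,dock)", "key_at(k2,dock)", "open(d_dock_bay)", "open(d_store_lab)"]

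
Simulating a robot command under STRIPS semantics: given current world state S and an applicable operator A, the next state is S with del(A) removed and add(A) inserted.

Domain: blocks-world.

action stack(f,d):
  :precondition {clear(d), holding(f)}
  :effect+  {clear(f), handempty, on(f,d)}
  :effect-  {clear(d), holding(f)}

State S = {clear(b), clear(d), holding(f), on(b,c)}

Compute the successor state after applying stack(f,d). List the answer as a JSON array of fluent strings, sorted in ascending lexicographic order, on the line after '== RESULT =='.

Progress:
  pre ⊆ S: {clear(d), holding(f)} ⊆ S  — applicable
  S \ del = {clear(b), on(b,c)}
  ∪ add   = {clear(b), clear(f), handempty, on(b,c), on(f,d)}

== RESULT ==
["clear(b)", "clear(f)", "handempty", "on(b,c)", "on(f,d)"]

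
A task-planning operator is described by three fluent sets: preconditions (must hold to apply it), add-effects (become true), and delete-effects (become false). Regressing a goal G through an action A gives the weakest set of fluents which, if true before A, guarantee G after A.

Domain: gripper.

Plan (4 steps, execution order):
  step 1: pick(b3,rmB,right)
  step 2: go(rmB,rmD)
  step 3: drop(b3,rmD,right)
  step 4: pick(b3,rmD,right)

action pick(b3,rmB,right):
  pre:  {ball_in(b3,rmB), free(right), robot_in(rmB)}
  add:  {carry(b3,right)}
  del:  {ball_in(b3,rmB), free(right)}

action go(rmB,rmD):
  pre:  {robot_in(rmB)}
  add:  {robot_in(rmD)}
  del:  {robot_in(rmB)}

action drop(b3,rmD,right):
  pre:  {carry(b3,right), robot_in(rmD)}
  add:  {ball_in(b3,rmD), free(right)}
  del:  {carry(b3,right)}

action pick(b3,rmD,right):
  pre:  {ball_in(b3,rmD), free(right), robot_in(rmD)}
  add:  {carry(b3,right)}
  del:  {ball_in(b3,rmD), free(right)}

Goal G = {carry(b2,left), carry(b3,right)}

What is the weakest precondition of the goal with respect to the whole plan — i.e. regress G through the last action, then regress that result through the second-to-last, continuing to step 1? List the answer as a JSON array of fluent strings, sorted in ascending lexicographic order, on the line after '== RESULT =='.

Regress step by step:
  through step 4 (pick(b3,rmD,right)): drop {carry(b3,right)}, keep {carry(b2,left)}, require {ball_in(b3,rmD), free(right), robot_in(rmD)}
    → {ball_in(b3,rmD), carry(b2,left), free(right), robot_in(rmD)}
  through step 3 (drop(b3,rmD,right)): drop {ball_in(b3,rmD), free(right)}, keep {carry(b2,left), robot_in(rmD)}, require {carry(b3,right), robot_in(rmD)}
    → {carry(b2,left), carry(b3,right), robot_in(rmD)}
  through step 2 (go(rmB,rmD)): drop {robot_in(rmD)}, keep {carry(b2,left), carry(b3,right)}, require {robot_in(rmB)}
    → {carry(b2,left), carry(b3,right), robot_in(rmB)}
  through step 1 (pick(b3,rmB,right)): drop {carry(b3,right)}, keep {carry(b2,left), robot_in(rmB)}, require {ball_in(b3,rmB), free(right), robot_in(rmB)}
    → {ball_in(b3,rmB), carry(b2,left), free(right), robot_in(rmB)}

== RESULT ==
["ball_in(b3,rmB)", "carry(b2,left)", "free(right)", "robot_in(rmB)"]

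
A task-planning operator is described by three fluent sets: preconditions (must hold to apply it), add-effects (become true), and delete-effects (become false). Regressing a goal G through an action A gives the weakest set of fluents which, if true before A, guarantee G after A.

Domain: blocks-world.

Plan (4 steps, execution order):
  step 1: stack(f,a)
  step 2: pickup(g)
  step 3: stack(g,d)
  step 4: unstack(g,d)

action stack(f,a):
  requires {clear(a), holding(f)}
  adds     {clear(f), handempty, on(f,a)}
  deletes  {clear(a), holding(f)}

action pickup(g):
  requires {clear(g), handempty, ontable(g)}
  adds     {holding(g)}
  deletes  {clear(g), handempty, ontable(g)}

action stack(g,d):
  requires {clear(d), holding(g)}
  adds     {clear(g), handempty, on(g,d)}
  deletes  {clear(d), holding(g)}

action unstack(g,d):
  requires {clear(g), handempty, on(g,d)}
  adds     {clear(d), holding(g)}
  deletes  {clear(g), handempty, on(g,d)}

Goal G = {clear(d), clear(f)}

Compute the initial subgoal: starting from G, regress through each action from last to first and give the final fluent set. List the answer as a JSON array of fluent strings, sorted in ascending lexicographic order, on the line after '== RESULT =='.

Regress step by step:
  through step 4 (unstack(g,d)): drop {clear(d)}, keep {clear(f)}, require {clear(g), handempty, on(g,d)}
    → {clear(f), clear(g), handempty, on(g,d)}
  through step 3 (stack(g,d)): drop {clear(g), handempty, on(g,d)}, keep {clear(f)}, require {clear(d), holding(g)}
    → {clear(d), clear(f), holding(g)}
  through step 2 (pickup(g)): drop {holding(g)}, keep {clear(d), clear(f)}, require {clear(g), handempty, ontable(g)}
    → {clear(d), clear(f), clear(g), handempty, ontable(g)}
  through step 1 (stack(f,a)): drop {clear(f), handempty}, keep {clear(d), clear(g), ontable(g)}, require {clear(a), holding(f)}
    → {clear(a), clear(d), clear(g), holding(f), ontable(g)}

== RESULT ==
["clear(a)", "clear(d)", "clear(g)", "holding(f)", "ontable(g)"]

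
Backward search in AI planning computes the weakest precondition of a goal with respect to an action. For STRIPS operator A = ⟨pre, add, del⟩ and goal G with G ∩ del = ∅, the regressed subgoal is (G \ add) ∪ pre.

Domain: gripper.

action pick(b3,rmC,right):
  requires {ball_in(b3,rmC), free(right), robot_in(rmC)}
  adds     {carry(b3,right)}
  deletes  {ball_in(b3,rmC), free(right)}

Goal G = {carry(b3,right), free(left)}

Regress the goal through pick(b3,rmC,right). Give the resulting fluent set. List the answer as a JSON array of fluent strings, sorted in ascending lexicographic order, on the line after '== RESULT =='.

Regress:
  G ∩ del = {}  (empty — regression defined)
  G \ add = {carry(b3,right), free(left)} \ {carry(b3,right)} = {free(left)}
  ∪ pre   = {free(left)} ∪ {ball_in(b3,rmC), free(right), robot_in(rmC)}
          = {ball_in(b3,rmC), free(left), free(right), robot_in(rmC)}

== RESULT ==
["ball_in(b3,rmC)", "free(left)", "free(right)", "robot_in(rmC)"]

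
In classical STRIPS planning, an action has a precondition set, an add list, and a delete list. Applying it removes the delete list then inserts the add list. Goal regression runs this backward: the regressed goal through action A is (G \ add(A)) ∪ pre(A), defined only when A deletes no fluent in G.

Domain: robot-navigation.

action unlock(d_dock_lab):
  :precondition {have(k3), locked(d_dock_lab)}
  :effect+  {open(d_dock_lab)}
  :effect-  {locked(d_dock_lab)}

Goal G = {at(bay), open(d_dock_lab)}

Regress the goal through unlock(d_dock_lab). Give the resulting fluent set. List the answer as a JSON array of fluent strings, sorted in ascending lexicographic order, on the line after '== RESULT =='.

Compute (G \ add) ∪ pre:
  G ∩ del = {}  (empty — regression defined)
  G \ add = {at(bay), open(d_dock_lab)} \ {open(d_dock_lab)} = {at(bay)}
  ∪ pre   = {at(bay)} ∪ {have(k3), locked(d_dock_lab)}
          = {at(bay), have(k3), locked(d_dock_lab)}

== RESULT ==
["at(bay)", "have(k3)", "locked(d_dock_lab)"]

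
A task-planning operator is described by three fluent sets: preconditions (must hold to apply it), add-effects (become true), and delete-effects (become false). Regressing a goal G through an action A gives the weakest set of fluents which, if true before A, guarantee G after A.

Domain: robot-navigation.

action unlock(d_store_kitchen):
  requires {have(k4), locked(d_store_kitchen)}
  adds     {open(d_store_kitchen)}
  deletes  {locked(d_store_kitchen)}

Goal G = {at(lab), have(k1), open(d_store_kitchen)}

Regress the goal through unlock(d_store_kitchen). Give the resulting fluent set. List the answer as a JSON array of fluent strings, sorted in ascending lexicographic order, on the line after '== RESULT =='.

Regress:
  G ∩ del = {}  (empty — regression defined)
  G \ add = {at(lab), have(k1), open(d_store_kitchen)} \ {open(d_store_kitchen)} = {at(lab), have(k1)}
  ∪ pre   = {at(lab), have(k1)} ∪ {have(k4), locked(d_store_kitchen)}
          = {at(lab), have(k1), have(k4), locked(d_store_kitchen)}

== RESULT ==
["at(lab)", "have(k1)", "have(k4)", "locked(d_store_kitchen)"]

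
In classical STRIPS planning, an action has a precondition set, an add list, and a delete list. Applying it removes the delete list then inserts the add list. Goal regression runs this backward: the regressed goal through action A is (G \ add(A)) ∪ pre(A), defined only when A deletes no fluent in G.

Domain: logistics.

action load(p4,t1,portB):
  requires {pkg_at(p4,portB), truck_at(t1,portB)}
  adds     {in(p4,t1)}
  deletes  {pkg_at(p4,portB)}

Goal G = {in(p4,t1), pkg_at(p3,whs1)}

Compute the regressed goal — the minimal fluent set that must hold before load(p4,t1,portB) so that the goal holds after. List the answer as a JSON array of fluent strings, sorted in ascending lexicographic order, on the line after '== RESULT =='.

Compute (G \ add) ∪ pre:
  G ∩ del = {}  (empty — regression defined)
  G \ add = {in(p4,t1), pkg_at(p3,whs1)} \ {in(p4,t1)} = {pkg_at(p3,whs1)}
  ∪ pre   = {pkg_at(p3,whs1)} ∪ {pkg_at(p4,portB), truck_at(t1,portB)}
          = {pkg_at(p3,whs1), pkg_at(p4,portB), truck_at(t1,portB)}

== RESULT ==
["pkg_at(p3,whs1)", "pkg_at(p4,portB)", "truck_at(t1,portB)"]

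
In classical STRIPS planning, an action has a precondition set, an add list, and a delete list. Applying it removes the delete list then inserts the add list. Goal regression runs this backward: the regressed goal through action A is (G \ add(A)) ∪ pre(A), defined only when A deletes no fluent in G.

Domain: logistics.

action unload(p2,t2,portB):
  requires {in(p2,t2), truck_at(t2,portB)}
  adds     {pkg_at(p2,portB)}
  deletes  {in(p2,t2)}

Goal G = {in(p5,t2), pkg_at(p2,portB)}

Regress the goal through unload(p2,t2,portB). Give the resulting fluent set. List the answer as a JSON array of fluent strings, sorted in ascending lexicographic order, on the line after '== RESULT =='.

Compute (G \ add) ∪ pre:
  G ∩ del = {}  (empty — regression defined)
  G \ add = {in(p5,t2), pkg_at(p2,portB)} \ {pkg_at(p2,portB)} = {in(p5,t2)}
  ∪ pre   = {in(p5,t2)} ∪ {in(p2,t2), truck_at(t2,portB)}
          = {in(p2,t2), in(p5,t2), truck_at(t2,portB)}

== RESULT ==
["in(p2,t2)", "in(p5,t2)", "truck_at(t2,portB)"]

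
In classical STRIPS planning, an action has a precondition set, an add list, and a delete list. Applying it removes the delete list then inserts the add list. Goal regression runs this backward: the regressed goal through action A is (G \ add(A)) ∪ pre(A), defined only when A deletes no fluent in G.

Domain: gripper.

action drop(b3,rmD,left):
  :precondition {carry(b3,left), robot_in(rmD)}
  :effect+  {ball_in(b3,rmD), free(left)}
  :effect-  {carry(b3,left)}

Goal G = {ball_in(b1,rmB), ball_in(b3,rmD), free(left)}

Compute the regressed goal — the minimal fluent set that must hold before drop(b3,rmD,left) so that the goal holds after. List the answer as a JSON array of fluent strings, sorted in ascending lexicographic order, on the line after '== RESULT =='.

Regress:
  G ∩ del = {}  (empty — regression defined)
  G \ add = {ball_in(b1,rmB), ball_in(b3,rmD), free(left)} \ {ball_in(b3,rmD), free(left)} = {ball_in(b1,rmB)}
  ∪ pre   = {ball_in(b1,rmB)} ∪ {carry(b3,left), robot_in(rmD)}
          = {ball_in(b1,rmB), carry(b3,left), robot_in(rmD)}

== RESULT ==
["ball_in(b1,rmB)", "carry(b3,left)", "robot_in(rmD)"]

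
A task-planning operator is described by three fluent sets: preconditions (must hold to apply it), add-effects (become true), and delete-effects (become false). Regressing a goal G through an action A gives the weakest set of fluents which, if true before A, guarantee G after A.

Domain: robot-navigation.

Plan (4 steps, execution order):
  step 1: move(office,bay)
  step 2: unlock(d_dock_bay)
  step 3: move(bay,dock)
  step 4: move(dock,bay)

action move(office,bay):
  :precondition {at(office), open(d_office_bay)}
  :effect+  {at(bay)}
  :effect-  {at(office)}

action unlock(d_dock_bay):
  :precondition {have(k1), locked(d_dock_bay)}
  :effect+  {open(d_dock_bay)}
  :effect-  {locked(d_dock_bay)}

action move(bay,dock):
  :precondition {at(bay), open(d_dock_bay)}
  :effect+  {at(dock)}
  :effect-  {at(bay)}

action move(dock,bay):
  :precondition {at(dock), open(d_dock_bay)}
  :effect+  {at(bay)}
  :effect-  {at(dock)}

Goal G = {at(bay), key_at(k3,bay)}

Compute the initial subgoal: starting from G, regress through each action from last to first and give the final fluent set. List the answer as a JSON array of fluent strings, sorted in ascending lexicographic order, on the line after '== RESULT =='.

Work backward from the goal:
  through step 4 (move(dock,bay)): drop {at(bay)}, keep {key_at(k3,bay)}, require {at(dock), open(d_dock_bay)}
    → {at(dock), key_at(k3,bay), open(d_dock_bay)}
  through step 3 (move(bay,dock)): drop {at(dock)}, keep {key_at(k3,bay), open(d_dock_bay)}, require {at(bay), open(d_dock_bay)}
    → {at(bay), key_at(k3,bay), open(d_dock_bay)}
  through step 2 (unlock(d_dock_bay)): drop {open(d_dock_bay)}, keep {at(bay), key_at(k3,bay)}, require {have(k1), locked(d_dock_bay)}
    → {at(bay), have(k1), key_at(k3,bay), locked(d_dock_bay)}
  through step 1 (move(office,bay)): drop {at(bay)}, keep {have(k1), key_at(k3,bay), locked(d_dock_bay)}, require {at(office), open(d_office_bay)}
    → {at(office), have(k1), key_at(k3,bay), locked(d_dock_bay), open(d_office_bay)}

== RESULT ==
["at(office)", "have(k1)", "key_at(k3,bay)", "locked(d_dock_bay)", "open(d_office_bay)"]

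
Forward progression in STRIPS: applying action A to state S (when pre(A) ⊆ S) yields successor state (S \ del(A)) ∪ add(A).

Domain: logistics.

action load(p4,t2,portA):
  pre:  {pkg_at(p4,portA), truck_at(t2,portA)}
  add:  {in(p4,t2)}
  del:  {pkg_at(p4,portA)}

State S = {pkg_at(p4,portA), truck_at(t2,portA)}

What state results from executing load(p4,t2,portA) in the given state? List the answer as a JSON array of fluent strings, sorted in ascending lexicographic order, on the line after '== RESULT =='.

Compute (S \ del) ∪ add:
  pre ⊆ S: {pkg_at(p4,portA), truck_at(t2,portA)} ⊆ S  — applicable
  S \ del = {truck_at(t2,portA)}
  ∪ add   = {in(p4,t2), truck_at(t2,portA)}

== RESULT ==
["in(p4,t2)", "truck_at(t2,portA)"]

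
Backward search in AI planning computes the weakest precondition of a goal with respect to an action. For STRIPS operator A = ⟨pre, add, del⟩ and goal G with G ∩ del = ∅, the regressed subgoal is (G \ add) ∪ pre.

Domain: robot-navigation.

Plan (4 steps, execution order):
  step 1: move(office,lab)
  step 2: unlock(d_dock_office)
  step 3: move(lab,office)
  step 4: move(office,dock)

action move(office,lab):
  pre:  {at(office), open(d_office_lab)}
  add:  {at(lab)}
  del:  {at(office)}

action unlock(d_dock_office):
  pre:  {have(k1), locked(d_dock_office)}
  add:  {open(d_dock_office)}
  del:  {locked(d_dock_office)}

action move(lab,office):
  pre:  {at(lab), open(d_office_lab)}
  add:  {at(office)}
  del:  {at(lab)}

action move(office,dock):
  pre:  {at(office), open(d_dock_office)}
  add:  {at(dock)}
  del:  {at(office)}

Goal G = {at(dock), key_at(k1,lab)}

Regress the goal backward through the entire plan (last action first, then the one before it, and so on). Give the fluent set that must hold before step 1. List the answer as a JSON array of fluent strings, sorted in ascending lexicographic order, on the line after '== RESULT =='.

Work backward from the goal:
  through step 4 (move(office,dock)): drop {at(dock)}, keep {key_at(k1,lab)}, require {at(office), open(d_dock_office)}
    → {at(office), key_at(k1,lab), open(d_dock_office)}
  through step 3 (move(lab,office)): drop {at(office)}, keep {key_at(k1,lab), open(d_dock_office)}, require {at(lab), open(d_office_lab)}
    → {at(lab), key_at(k1,lab), open(d_dock_office), open(d_office_lab)}
  through step 2 (unlock(d_dock_office)): drop {open(d_dock_office)}, keep {at(lab), key_at(k1,lab), open(d_office_lab)}, require {have(k1), locked(d_dock_office)}
    → {at(lab), have(k1), key_at(k1,lab), locked(d_dock_office), open(d_office_lab)}
  through step 1 (move(office,lab)): drop {at(lab)}, keep {have(k1), key_at(k1,lab), locked(d_dock_office), open(d_office_lab)}, require {at(office), open(d_office_lab)}
    → {at(office), have(k1), key_at(k1,lab), locked(d_dock_office), open(d_office_lab)}

== RESULT ==
["at(office)", "have(k1)", "key_at(k1,lab)", "locked(d_dock_office)", "open(d_office_lab)"]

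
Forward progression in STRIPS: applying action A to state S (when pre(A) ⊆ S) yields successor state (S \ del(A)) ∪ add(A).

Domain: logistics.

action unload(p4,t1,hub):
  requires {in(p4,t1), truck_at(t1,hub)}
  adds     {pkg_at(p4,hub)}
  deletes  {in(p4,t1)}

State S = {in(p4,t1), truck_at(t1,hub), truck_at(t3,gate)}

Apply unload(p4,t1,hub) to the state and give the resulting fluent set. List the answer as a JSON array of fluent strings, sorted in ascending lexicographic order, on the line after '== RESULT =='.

Compute (S \ del) ∪ add:
  pre ⊆ S: {in(p4,t1), truck_at(t1,hub)} ⊆ S  — applicable
  S \ del = {truck_at(t1,hub), truck_at(t3,gate)}
  ∪ add   = {pkg_at(p4,hub), truck_at(t1,hub), truck_at(t3,gate)}

== RESULT ==
["pkg_at(p4,hub)", "truck_at(t1,hub)", "truck_at(t3,gate)"]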